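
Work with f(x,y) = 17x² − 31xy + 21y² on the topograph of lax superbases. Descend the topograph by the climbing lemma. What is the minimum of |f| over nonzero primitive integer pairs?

translate: b→3 (≡-31 mod 34), so (17,-31,21)→(17,3,7)
flip: (17,3,7)→(7,-3,17)
reduced (well bottom): (7,-3,17) with a≤c, −a<b≤a
well minimum = a = 7

7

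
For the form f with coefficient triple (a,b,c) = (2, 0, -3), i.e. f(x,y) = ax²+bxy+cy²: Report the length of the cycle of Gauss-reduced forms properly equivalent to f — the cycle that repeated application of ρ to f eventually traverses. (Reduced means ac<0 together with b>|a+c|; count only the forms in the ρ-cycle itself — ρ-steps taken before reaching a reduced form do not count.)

D = 24, ⌊√D⌋ = 4
descent: ρ → (-3,0,2)
descent: ρ → (2,4,-1)  [lands on river]
river: ρ → (-1,4,2)
ρ-cycle length = 2 (tail of 2 descent steps not counted)

2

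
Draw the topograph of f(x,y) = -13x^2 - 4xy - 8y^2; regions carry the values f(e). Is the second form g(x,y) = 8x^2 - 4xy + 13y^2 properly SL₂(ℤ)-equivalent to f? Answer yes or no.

D₁ = -400, D₂ = -400
f is negative-definite; reduce −f:
−f: flip: (13,4,8)→(8,-4,13)
−f: reduced (well bottom): (8,-4,13) with a≤c, −a<b≤a
flip sign back: reduced form of f is (-8,4,-13)
g: reduced (well bottom): (8,-4,13) with a≤c, −a<b≤a
reduced forms (-8, 4, -13) vs (8, -4, 13) ⇒ inequivalent

no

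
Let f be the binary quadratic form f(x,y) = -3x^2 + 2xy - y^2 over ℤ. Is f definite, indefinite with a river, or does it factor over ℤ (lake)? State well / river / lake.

D = b²−4ac = 2² − 4·(-3)·(-1) = -8
D < 0 ⇒ definite ⇒ every region one sign ⇒ single well

well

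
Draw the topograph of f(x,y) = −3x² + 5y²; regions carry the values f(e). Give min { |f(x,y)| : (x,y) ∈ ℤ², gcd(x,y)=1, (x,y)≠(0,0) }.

descent: ρ → (5,0,-3)
descent: ρ → (-3,6,2)  [lands on river]
river: ρ → (2,6,-3)
closes: descent 2, river 2
min |a| on river = 2

2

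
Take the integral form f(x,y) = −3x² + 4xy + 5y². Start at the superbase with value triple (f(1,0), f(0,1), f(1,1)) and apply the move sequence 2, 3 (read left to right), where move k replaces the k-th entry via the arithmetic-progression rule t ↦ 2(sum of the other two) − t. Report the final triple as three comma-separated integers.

start (-3,5,6) = (f(1,0),f(0,1),f(1,1))
replace slot 2: 2·((-3)+6) − 5 = 1 → (-3,1,6)
replace slot 3: 2·((-3)+1) − 6 = -10 → (-3,1,-10)

-3,1,-10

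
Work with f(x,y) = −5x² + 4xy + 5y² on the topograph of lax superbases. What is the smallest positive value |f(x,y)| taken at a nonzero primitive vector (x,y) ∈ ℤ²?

river: ρ → (5,6,-4)
river: ρ → (-4,10,1)
river: ρ → (1,10,-4)
river: ρ → (-4,6,5)
river: ρ → (5,4,-5)
river: ρ → (-5,6,4)
river: ρ → (4,10,-1)
river: ρ → (-1,10,4)
river: ρ → (4,6,-5)
river: ρ → (-5,4,5)
closes: descent 0, river 10
min |a| on river = 1

1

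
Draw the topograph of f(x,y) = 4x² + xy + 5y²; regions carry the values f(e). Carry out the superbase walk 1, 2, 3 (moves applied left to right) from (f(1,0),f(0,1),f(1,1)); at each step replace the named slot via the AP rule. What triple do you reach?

start (4,5,10) = (f(1,0),f(0,1),f(1,1))
replace slot 1: 2·(5+10) − 4 = 26 → (26,5,10)
replace slot 2: 2·(26+10) − 5 = 67 → (26,67,10)
replace slot 3: 2·(26+67) − 10 = 176 → (26,67,176)

26,67,176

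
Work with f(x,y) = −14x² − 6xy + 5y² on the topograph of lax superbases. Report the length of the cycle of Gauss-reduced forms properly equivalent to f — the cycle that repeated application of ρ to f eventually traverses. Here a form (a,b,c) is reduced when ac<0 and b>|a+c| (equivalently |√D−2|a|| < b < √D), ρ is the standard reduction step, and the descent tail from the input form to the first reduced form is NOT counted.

D = 316, ⌊√D⌋ = 17
descent: ρ → (5,16,-3)  [lands on river]
river: ρ → (-3,14,10)
river: ρ → (10,6,-7)
river: ρ → (-7,8,9)
river: ρ → (9,10,-6)
river: ρ → (-6,14,5)
ρ-cycle length = 6 (tail of 1 descent step not counted)

6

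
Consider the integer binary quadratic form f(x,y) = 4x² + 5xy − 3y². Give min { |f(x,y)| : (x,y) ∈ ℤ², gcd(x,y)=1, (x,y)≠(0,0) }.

river: ρ → (-3,7,2)
river: ρ → (2,5,-6)
river: ρ → (-6,7,1)
river: ρ → (1,7,-6)
river: ρ → (-6,5,2)
river: ρ → (2,7,-3)
river: ρ → (-3,5,4)
river: ρ → (4,3,-4)
river: ρ → (-4,5,3)
river: ρ → (3,7,-2)
river: ρ → (-2,5,6)
river: ρ → (6,7,-1)
river: ρ → (-1,7,6)
river: ρ → (6,5,-2)
river: ρ → (-2,7,3)
river: ρ → (3,5,-4)
river: ρ → (-4,3,4)
river: ρ → (4,5,-3)
closes: descent 0, river 18
min |a| on river = 1

1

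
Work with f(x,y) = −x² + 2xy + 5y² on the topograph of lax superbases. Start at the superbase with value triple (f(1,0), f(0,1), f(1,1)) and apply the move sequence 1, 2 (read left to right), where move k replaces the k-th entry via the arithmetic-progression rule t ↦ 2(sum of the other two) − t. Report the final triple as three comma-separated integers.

start (-1,5,6) = (f(1,0),f(0,1),f(1,1))
replace slot 1: 2·(5+6) − (-1) = 23 → (23,5,6)
replace slot 2: 2·(23+6) − 5 = 53 → (23,53,6)

23,53,6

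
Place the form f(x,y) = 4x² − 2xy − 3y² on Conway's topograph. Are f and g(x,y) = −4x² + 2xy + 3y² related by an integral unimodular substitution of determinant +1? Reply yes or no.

D₁ = 52, D₂ = 52
river cycle of f (length 10): (-3, 2, 4), (4, 6, -1), (-1, 6, 4), (4, 2, -3), (-3, 4, 3), (3, 2, -4), (-4, 6, 1), (1, 6, -4), (-4, 2, 3), (3, 4, -3)
river cycle of g (length 10): (3, 4, -3), (-3, 2, 4), (4, 6, -1), (-1, 6, 4), (4, 2, -3), (-3, 4, 3), (3, 2, -4), (-4, 6, 1), (1, 6, -4), (-4, 2, 3)
cycles coincide ⇒ equivalent

yes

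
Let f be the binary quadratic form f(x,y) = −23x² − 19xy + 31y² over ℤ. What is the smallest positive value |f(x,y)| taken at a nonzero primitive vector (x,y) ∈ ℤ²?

descent: ρ → (31,19,-23)  [lands on river]
river: ρ → (-23,27,27)
river: ρ → (27,27,-23)
river: ρ → (-23,19,31)
river: ρ → (31,43,-11)
river: ρ → (-11,45,27)
river: ρ → (27,9,-29)
river: ρ → (-29,49,7)
river: ρ → (7,49,-29)
river: ρ → (-29,9,27)
river: ρ → (27,45,-11)
river: ρ → (-11,43,31)
closes: descent 1, river 12
min |a| on river = 7

7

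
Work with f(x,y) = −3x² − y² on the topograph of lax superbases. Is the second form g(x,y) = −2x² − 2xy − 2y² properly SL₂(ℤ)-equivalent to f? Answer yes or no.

D₁ = -12, D₂ = -12
f is negative-definite; reduce −f:
−f: flip: (3,0,1)→(1,0,3)
−f: reduced (well bottom): (1,0,3) with a≤c, −a<b≤a
flip sign back: reduced form of f is (-1,0,-3)
g is negative-definite; reduce −g:
−g: reduced (well bottom): (2,2,2) with a≤c, −a<b≤a
flip sign back: reduced form of g is (-2,-2,-2)
reduced forms (-1, 0, -3) vs (-2, -2, -2) ⇒ inequivalent

no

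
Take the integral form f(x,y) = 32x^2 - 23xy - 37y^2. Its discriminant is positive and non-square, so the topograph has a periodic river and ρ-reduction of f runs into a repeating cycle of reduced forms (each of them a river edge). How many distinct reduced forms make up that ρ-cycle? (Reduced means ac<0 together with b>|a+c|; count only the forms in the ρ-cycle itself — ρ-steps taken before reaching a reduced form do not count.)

D = 5265, ⌊√D⌋ = 72
descent: ρ → (-37,23,32)  [lands on river]
river: ρ → (32,41,-28)
river: ρ → (-28,71,2)
river: ρ → (2,69,-63)
river: ρ → (-63,57,8)
river: ρ → (8,71,-7)
river: ρ → (-7,69,18)
river: ρ → (18,39,-52)
river: ρ → (-52,65,5)
river: ρ → (5,65,-52)
river: ρ → (-52,39,18)
river: ρ → (18,69,-7)
river: ρ → (-7,71,8)
river: ρ → (8,57,-63)
river: ρ → (-63,69,2)
river: ρ → (2,71,-28)
river: ρ → (-28,41,32)
river: ρ → (32,23,-37)
river: ρ → (-37,51,18)
river: ρ → (18,57,-28)
river: ρ → (-28,55,20)
river: ρ → (20,65,-13)
river: ρ → (-13,65,20)
river: ρ → (20,55,-28)
river: ρ → (-28,57,18)
river: ρ → (18,51,-37)
ρ-cycle length = 26 (tail of 1 descent step not counted)

26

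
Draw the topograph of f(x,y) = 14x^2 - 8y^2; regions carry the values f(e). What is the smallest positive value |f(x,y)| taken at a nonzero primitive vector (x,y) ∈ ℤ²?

descent: ρ → (-8,16,6)  [lands on river]
river: ρ → (6,20,-2)
river: ρ → (-2,20,6)
river: ρ → (6,16,-8)
closes: descent 1, river 4
min |a| on river = 2

2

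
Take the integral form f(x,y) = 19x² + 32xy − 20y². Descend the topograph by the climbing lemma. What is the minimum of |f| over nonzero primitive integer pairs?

river: ρ → (-20,48,3)
river: ρ → (3,48,-20)
river: ρ → (-20,32,19)
river: ρ → (19,44,-8)
river: ρ → (-8,36,39)
river: ρ → (39,42,-5)
river: ρ → (-5,48,12)
river: ρ → (12,48,-5)
river: ρ → (-5,42,39)
river: ρ → (39,36,-8)
river: ρ → (-8,44,19)
river: ρ → (19,32,-20)
closes: descent 0, river 12
min |a| on river = 3

3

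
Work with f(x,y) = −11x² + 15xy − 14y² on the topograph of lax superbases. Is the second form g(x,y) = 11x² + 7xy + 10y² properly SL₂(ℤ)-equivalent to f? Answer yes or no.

D₁ = -391, D₂ = -391
f is negative-definite; reduce −f:
−f: translate: b→7 (≡-15 mod 22), so (11,-15,14)→(11,7,10)
−f: flip: (11,7,10)→(10,-7,11)
−f: reduced (well bottom): (10,-7,11) with a≤c, −a<b≤a
flip sign back: reduced form of f is (-10,7,-11)
g: flip: (11,7,10)→(10,-7,11)
g: reduced (well bottom): (10,-7,11) with a≤c, −a<b≤a
reduced forms (-10, 7, -11) vs (10, -7, 11) ⇒ inequivalent

no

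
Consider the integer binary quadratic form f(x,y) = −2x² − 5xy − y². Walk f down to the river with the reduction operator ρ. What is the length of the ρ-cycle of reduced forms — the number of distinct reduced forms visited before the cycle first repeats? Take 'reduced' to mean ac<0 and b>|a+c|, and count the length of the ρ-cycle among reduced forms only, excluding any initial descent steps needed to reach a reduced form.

D = 17, ⌊√D⌋ = 4
descent: ρ → (-1,3,2)  [lands on river]
river: ρ → (2,1,-2)
river: ρ → (-2,3,1)
river: ρ → (1,3,-2)
river: ρ → (-2,1,2)
river: ρ → (2,3,-1)
ρ-cycle length = 6 (tail of 1 descent step not counted)

6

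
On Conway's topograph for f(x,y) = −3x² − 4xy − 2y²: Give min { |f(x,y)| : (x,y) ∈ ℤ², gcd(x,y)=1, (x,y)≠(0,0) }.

translate: b→-2 (≡4 mod 6), so (3,4,2)→(3,-2,1)
flip: (3,-2,1)→(1,2,3)
translate: b→0 (≡2 mod 2), so (1,2,3)→(1,0,2)
reduced (well bottom): (1,0,2) with a≤c, −a<b≤a
well minimum |f| = |-1| = 1 (negative-definite)

1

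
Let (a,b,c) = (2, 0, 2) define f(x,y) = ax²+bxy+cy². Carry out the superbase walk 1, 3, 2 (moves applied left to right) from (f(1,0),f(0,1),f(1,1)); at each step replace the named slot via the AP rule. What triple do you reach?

start (2,2,4) = (f(1,0),f(0,1),f(1,1))
replace slot 1: 2·(2+4) − 2 = 10 → (10,2,4)
replace slot 3: 2·(10+2) − 4 = 20 → (10,2,20)
replace slot 2: 2·(10+20) − 2 = 58 → (10,58,20)

10,58,20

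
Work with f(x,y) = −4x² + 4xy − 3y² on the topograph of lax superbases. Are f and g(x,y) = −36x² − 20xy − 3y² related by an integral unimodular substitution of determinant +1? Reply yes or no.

D₁ = -32, D₂ = -32
f is negative-definite; reduce −f:
−f: translate: b→4 (≡-4 mod 8), so (4,-4,3)→(4,4,3)
−f: flip: (4,4,3)→(3,-4,4)
−f: translate: b→2 (≡-4 mod 6), so (3,-4,4)→(3,2,3)
−f: reduced (well bottom): (3,2,3) with a≤c, −a<b≤a
flip sign back: reduced form of f is (-3,-2,-3)
g is negative-definite; reduce −g:
−g: flip: (36,20,3)→(3,-20,36)
−g: translate: b→-2 (≡-20 mod 6), so (3,-20,36)→(3,-2,3)
−g: flip: (3,-2,3)→(3,2,3)
−g: reduced (well bottom): (3,2,3) with a≤c, −a<b≤a
flip sign back: reduced form of g is (-3,-2,-3)
reduced forms (-3, -2, -3) vs (-3, -2, -3) ⇒ equivalent

yes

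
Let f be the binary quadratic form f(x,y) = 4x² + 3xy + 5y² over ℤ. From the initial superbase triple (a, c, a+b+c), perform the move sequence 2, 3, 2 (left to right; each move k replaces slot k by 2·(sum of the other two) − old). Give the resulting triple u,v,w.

start (4,5,12) = (f(1,0),f(0,1),f(1,1))
replace slot 2: 2·(4+12) − 5 = 27 → (4,27,12)
replace slot 3: 2·(4+27) − 12 = 50 → (4,27,50)
replace slot 2: 2·(4+50) − 27 = 81 → (4,81,50)

4,81,50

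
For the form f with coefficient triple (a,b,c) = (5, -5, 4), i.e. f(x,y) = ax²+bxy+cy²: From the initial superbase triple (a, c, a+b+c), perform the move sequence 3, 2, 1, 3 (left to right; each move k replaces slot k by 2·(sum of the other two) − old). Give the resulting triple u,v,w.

start (5,4,4) = (f(1,0),f(0,1),f(1,1))
replace slot 3: 2·(5+4) − 4 = 14 → (5,4,14)
replace slot 2: 2·(5+14) − 4 = 34 → (5,34,14)
replace slot 1: 2·(34+14) − 5 = 91 → (91,34,14)
replace slot 3: 2·(91+34) − 14 = 236 → (91,34,236)

91,34,236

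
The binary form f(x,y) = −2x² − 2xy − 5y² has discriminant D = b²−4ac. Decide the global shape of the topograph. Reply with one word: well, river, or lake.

D = b²−4ac = (-2)² − 4·(-2)·(-5) = -36
D < 0 ⇒ definite ⇒ every region one sign ⇒ single well

well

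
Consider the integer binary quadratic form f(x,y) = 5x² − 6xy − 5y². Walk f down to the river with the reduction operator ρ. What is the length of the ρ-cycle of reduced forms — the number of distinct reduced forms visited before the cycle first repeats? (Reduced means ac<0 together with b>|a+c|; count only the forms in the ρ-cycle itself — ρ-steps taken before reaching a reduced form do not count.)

D = 136, ⌊√D⌋ = 11
descent: ρ → (-5,6,5)  [lands on river]
river: ρ → (5,4,-6)
river: ρ → (-6,8,3)
river: ρ → (3,10,-3)
river: ρ → (-3,8,6)
river: ρ → (6,4,-5)
ρ-cycle length = 6 (tail of 1 descent step not counted)

6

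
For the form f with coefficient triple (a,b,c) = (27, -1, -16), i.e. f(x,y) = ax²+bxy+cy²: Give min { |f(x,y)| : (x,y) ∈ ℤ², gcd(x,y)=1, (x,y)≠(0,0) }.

descent: ρ → (-16,33,10)  [lands on river]
river: ρ → (10,27,-25)
river: ρ → (-25,23,12)
river: ρ → (12,25,-23)
river: ρ → (-23,21,14)
river: ρ → (14,35,-9)
river: ρ → (-9,37,10)
river: ρ → (10,23,-30)
river: ρ → (-30,37,3)
river: ρ → (3,41,-4)
river: ρ → (-4,39,13)
river: ρ → (13,39,-4)
river: ρ → (-4,41,3)
river: ρ → (3,37,-30)
river: ρ → (-30,23,10)
river: ρ → (10,37,-9)
river: ρ → (-9,35,14)
river: ρ → (14,21,-23)
river: ρ → (-23,25,12)
river: ρ → (12,23,-25)
river: ρ → (-25,27,10)
river: ρ → (10,33,-16)
river: ρ → (-16,31,12)
river: ρ → (12,41,-1)
river: ρ → (-1,41,12)
river: ρ → (12,31,-16)
closes: descent 1, river 26
min |a| on river = 1

1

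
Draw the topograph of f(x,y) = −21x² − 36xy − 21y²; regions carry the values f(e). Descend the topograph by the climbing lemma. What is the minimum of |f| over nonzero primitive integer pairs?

translate: b→-6 (≡36 mod 42), so (21,36,21)→(21,-6,6)
flip: (21,-6,6)→(6,6,21)
reduced (well bottom): (6,6,21) with a≤c, −a<b≤a
well minimum |f| = |-6| = 6 (negative-definite)

6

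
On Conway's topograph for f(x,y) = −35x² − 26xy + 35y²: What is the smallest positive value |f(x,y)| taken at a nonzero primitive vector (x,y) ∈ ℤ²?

descent: ρ → (35,26,-35)  [lands on river]
river: ρ → (-35,44,26)
river: ρ → (26,60,-19)
river: ρ → (-19,54,35)
river: ρ → (35,16,-38)
river: ρ → (-38,60,13)
river: ρ → (13,70,-13)
river: ρ → (-13,60,38)
river: ρ → (38,16,-35)
river: ρ → (-35,54,19)
river: ρ → (19,60,-26)
river: ρ → (-26,44,35)
closes: descent 1, river 12
min |a| on river = 13

13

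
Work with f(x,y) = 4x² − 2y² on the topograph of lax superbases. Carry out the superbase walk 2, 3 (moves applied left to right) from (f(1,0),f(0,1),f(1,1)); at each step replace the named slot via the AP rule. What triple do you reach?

start (4,-2,2) = (f(1,0),f(0,1),f(1,1))
replace slot 2: 2·(4+2) − (-2) = 14 → (4,14,2)
replace slot 3: 2·(4+14) − 2 = 34 → (4,14,34)

4,14,34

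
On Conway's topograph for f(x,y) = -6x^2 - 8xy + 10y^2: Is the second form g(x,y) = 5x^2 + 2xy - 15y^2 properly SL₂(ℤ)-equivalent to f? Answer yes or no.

D₁ = 304, D₂ = 304
river cycle of f (length 6): (10, 8, -6), (-6, 16, 2), (2, 16, -6), (-6, 8, 10), (10, 12, -4), (-4, 12, 10)
river cycle of g (length 12): (5, 12, -8), (-8, 4, 9), (9, 14, -3), (-3, 16, 4), (4, 16, -3), (-3, 14, 9), (9, 4, -8), (-8, 12, 5), (5, 8, -12), (-12, 16, 1), … (2 more)
cycles differ ⇒ inequivalent

no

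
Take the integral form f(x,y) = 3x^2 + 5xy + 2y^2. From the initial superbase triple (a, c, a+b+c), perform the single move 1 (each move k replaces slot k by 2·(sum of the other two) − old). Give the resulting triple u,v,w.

start (3,2,10) = (f(1,0),f(0,1),f(1,1))
replace slot 1: 2·(2+10) − 3 = 21 → (21,2,10)

21,2,10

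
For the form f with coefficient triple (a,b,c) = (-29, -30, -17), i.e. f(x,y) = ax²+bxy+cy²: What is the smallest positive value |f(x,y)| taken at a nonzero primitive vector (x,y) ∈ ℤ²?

translate: b→-28 (≡30 mod 58), so (29,30,17)→(29,-28,16)
flip: (29,-28,16)→(16,28,29)
translate: b→-4 (≡28 mod 32), so (16,28,29)→(16,-4,17)
reduced (well bottom): (16,-4,17) with a≤c, −a<b≤a
well minimum |f| = |-16| = 16 (negative-definite)

16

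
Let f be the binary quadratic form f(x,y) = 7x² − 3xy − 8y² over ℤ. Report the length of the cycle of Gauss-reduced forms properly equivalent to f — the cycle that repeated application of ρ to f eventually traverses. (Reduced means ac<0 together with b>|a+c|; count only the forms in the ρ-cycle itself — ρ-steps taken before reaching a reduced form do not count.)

D = 233, ⌊√D⌋ = 15
descent: ρ → (-8,3,7)  [lands on river]
river: ρ → (7,11,-4)
river: ρ → (-4,13,4)
river: ρ → (4,11,-7)
river: ρ → (-7,3,8)
river: ρ → (8,13,-2)
river: ρ → (-2,15,1)
river: ρ → (1,15,-2)
river: ρ → (-2,13,8)
river: ρ → (8,3,-7)
river: ρ → (-7,11,4)
river: ρ → (4,13,-4)
river: ρ → (-4,11,7)
river: ρ → (7,3,-8)
river: ρ → (-8,13,2)
river: ρ → (2,15,-1)
river: ρ → (-1,15,2)
river: ρ → (2,13,-8)
ρ-cycle length = 18 (tail of 1 descent step not counted)

18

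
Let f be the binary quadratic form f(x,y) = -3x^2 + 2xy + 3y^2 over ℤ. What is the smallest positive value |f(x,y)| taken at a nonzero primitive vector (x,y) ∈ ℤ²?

river: ρ → (3,4,-2)
river: ρ → (-2,4,3)
river: ρ → (3,2,-3)
river: ρ → (-3,4,2)
river: ρ → (2,4,-3)
river: ρ → (-3,2,3)
closes: descent 0, river 6
min |a| on river = 2

2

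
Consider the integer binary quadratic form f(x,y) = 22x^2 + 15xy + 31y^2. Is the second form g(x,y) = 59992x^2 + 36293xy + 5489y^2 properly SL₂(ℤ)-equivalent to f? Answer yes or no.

D₁ = -2503, D₂ = -2503
f: reduced (well bottom): (22,15,31) with a≤c, −a<b≤a
g: flip: (59992,36293,5489)→(5489,-36293,59992)
g: translate: b→-3359 (≡-36293 mod 10978), so (5489,-36293,59992)→(5489,-3359,514)
g: flip: (5489,-3359,514)→(514,3359,5489)
g: translate: b→275 (≡3359 mod 1028), so (514,3359,5489)→(514,275,38)
g: flip: (514,275,38)→(38,-275,514)
g: translate: b→29 (≡-275 mod 76), so (38,-275,514)→(38,29,22)
g: flip: (38,29,22)→(22,-29,38)
g: translate: b→15 (≡-29 mod 44), so (22,-29,38)→(22,15,31)
g: reduced (well bottom): (22,15,31) with a≤c, −a<b≤a
reduced forms (22, 15, 31) vs (22, 15, 31) ⇒ equivalent

yes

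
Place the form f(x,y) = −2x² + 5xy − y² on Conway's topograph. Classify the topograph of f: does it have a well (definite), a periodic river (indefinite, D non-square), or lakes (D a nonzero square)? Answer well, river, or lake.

D = b²−4ac = 5² − 4·(-2)·(-1) = 17
D > 0 non-square ⇒ indefinite ⇒ periodic river

river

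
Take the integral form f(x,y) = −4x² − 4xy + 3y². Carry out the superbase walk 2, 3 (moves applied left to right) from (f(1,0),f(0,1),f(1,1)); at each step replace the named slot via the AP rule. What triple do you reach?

start (-4,3,-5) = (f(1,0),f(0,1),f(1,1))
replace slot 2: 2·((-4)+(-5)) − 3 = -21 → (-4,-21,-5)
replace slot 3: 2·((-4)+(-21)) − (-5) = -45 → (-4,-21,-45)

-4,-21,-45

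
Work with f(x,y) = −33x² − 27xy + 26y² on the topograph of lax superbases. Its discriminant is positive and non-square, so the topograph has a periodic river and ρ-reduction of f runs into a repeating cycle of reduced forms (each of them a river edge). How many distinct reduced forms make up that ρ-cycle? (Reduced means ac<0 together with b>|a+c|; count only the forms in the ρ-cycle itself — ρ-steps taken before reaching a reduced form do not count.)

D = 4161, ⌊√D⌋ = 64
descent: ρ → (26,27,-33)  [lands on river]
river: ρ → (-33,39,20)
river: ρ → (20,41,-31)
river: ρ → (-31,21,30)
river: ρ → (30,39,-22)
river: ρ → (-22,49,20)
river: ρ → (20,31,-40)
river: ρ → (-40,49,11)
river: ρ → (11,61,-10)
river: ρ → (-10,59,17)
river: ρ → (17,43,-34)
river: ρ → (-34,25,26)
ρ-cycle length = 12 (tail of 1 descent step not counted)

12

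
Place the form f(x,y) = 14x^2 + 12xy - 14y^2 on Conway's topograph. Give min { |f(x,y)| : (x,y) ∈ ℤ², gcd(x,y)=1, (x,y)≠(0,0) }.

river: ρ → (-14,16,12)
river: ρ → (12,8,-18)
river: ρ → (-18,28,2)
river: ρ → (2,28,-18)
river: ρ → (-18,8,12)
river: ρ → (12,16,-14)
river: ρ → (-14,12,14)
river: ρ → (14,16,-12)
river: ρ → (-12,8,18)
river: ρ → (18,28,-2)
river: ρ → (-2,28,18)
river: ρ → (18,8,-12)
river: ρ → (-12,16,14)
river: ρ → (14,12,-14)
closes: descent 0, river 14
min |a| on river = 2

2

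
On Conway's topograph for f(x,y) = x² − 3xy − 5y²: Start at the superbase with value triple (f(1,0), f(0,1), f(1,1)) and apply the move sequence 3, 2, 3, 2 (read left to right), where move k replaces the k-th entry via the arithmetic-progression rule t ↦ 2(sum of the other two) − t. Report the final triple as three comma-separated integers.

start (1,-5,-7) = (f(1,0),f(0,1),f(1,1))
replace slot 3: 2·(1+(-5)) − (-7) = -1 → (1,-5,-1)
replace slot 2: 2·(1+(-1)) − (-5) = 5 → (1,5,-1)
replace slot 3: 2·(1+5) − (-1) = 13 → (1,5,13)
replace slot 2: 2·(1+13) − 5 = 23 → (1,23,13)

1,23,13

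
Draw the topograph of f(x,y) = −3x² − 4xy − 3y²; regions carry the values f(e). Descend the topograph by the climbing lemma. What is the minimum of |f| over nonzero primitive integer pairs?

translate: b→-2 (≡4 mod 6), so (3,4,3)→(3,-2,2)
flip: (3,-2,2)→(2,2,3)
reduced (well bottom): (2,2,3) with a≤c, −a<b≤a
well minimum |f| = |-2| = 2 (negative-definite)

2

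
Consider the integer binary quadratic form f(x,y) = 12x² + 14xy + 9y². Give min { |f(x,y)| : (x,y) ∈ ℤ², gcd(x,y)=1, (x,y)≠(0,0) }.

translate: b→-10 (≡14 mod 24), so (12,14,9)→(12,-10,7)
flip: (12,-10,7)→(7,10,12)
translate: b→-4 (≡10 mod 14), so (7,10,12)→(7,-4,9)
reduced (well bottom): (7,-4,9) with a≤c, −a<b≤a
well minimum = a = 7

7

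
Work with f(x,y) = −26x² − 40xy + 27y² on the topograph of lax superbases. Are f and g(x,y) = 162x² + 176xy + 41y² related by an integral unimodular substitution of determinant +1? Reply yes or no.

D₁ = 4408, D₂ = 4408
river cycle of f (length 16): (27, 40, -26), (-26, 64, 3), (3, 62, -47), (-47, 32, 18), (18, 40, -39), (-39, 38, 19), (19, 38, -39), (-39, 40, 18), (18, 32, -47), (-47, 62, 3), … (6 more)
river cycle of g (length 16): (-26, 64, 3), (3, 62, -47), (-47, 32, 18), (18, 40, -39), (-39, 38, 19), (19, 38, -39), (-39, 40, 18), (18, 32, -47), (-47, 62, 3), (3, 64, -26), … (6 more)
cycles coincide ⇒ equivalent

yes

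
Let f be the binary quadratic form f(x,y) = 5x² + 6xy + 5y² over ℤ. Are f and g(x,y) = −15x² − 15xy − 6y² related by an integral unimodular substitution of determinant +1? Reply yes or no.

D₁ = -64, D₂ = -135
discriminants differ ⇒ not SL₂(ℤ)-equivalent

no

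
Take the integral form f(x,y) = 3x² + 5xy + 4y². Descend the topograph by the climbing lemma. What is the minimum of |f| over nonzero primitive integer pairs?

translate: b→-1 (≡5 mod 6), so (3,5,4)→(3,-1,2)
flip: (3,-1,2)→(2,1,3)
reduced (well bottom): (2,1,3) with a≤c, −a<b≤a
well minimum = a = 2

2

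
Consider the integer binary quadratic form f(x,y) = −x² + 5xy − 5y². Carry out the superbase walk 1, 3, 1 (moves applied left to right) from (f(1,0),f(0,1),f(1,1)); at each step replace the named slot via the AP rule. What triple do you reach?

start (-1,-5,-1) = (f(1,0),f(0,1),f(1,1))
replace slot 1: 2·((-5)+(-1)) − (-1) = -11 → (-11,-5,-1)
replace slot 3: 2·((-11)+(-5)) − (-1) = -31 → (-11,-5,-31)
replace slot 1: 2·((-5)+(-31)) − (-11) = -61 → (-61,-5,-31)

-61,-5,-31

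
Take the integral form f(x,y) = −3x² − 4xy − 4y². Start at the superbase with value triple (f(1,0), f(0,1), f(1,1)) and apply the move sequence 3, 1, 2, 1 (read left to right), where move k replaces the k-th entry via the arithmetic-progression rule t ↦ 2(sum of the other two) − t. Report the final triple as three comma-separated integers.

start (-3,-4,-11) = (f(1,0),f(0,1),f(1,1))
replace slot 3: 2·((-3)+(-4)) − (-11) = -3 → (-3,-4,-3)
replace slot 1: 2·((-4)+(-3)) − (-3) = -11 → (-11,-4,-3)
replace slot 2: 2·((-11)+(-3)) − (-4) = -24 → (-11,-24,-3)
replace slot 1: 2·((-24)+(-3)) − (-11) = -43 → (-43,-24,-3)

-43,-24,-3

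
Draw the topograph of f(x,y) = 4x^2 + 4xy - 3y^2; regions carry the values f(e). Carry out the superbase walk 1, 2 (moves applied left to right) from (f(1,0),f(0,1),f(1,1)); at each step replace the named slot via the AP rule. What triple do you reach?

start (4,-3,5) = (f(1,0),f(0,1),f(1,1))
replace slot 1: 2·((-3)+5) − 4 = 0 → (0,-3,5)
replace slot 2: 2·(0+5) − (-3) = 13 → (0,13,5)

0,13,5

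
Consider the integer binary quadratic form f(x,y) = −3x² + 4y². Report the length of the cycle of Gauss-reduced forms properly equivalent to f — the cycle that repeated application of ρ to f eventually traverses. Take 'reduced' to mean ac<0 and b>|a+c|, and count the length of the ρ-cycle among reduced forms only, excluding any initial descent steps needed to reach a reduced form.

D = 48, ⌊√D⌋ = 6
descent: ρ → (4,0,-3)
descent: ρ → (-3,6,1)  [lands on river]
river: ρ → (1,6,-3)
ρ-cycle length = 2 (tail of 2 descent steps not counted)

2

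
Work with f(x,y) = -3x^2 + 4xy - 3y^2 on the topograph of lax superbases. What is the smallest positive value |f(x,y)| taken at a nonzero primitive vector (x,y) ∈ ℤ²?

translate: b→2 (≡-4 mod 6), so (3,-4,3)→(3,2,2)
flip: (3,2,2)→(2,-2,3)
translate: b→2 (≡-2 mod 4), so (2,-2,3)→(2,2,3)
reduced (well bottom): (2,2,3) with a≤c, −a<b≤a
well minimum |f| = |-2| = 2 (negative-definite)

2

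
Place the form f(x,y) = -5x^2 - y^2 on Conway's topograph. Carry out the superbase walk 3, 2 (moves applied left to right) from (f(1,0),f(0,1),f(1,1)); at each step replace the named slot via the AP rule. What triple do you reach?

start (-5,-1,-6) = (f(1,0),f(0,1),f(1,1))
replace slot 3: 2·((-5)+(-1)) − (-6) = -6 → (-5,-1,-6)
replace slot 2: 2·((-5)+(-6)) − (-1) = -21 → (-5,-21,-6)

-5,-21,-6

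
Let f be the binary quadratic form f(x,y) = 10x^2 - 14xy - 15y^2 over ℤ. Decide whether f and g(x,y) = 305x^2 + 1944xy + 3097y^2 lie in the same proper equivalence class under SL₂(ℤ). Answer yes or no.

D₁ = 796, D₂ = 796
river cycle of f (length 20): (-15, 14, 10), (10, 26, -3), (-3, 28, 1), (1, 28, -3), (-3, 26, 10), (10, 14, -15), (-15, 16, 9), (9, 20, -11), (-11, 24, 5), (5, 26, -6), … (10 more)
river cycle of g (length 20): (10, 26, -3), (-3, 28, 1), (1, 28, -3), (-3, 26, 10), (10, 14, -15), (-15, 16, 9), (9, 20, -11), (-11, 24, 5), (5, 26, -6), (-6, 22, 13), … (10 more)
cycles coincide ⇒ equivalent

yes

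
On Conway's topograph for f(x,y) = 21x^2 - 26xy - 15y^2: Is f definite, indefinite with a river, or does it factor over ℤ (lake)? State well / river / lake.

D = b²−4ac = (-26)² − 4·21·(-15) = 1936
D = 44² is a perfect square ⇒ form factors over ℤ ⇒ lakes

lake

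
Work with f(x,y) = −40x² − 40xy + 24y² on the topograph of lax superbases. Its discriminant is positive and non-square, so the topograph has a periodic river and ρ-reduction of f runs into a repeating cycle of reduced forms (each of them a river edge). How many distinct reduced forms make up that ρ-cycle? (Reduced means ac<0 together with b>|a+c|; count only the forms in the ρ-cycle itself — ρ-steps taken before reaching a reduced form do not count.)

D = 5440, ⌊√D⌋ = 73
descent: ρ → (24,40,-40)  [lands on river]
river: ρ → (-40,40,24)
river: ρ → (24,56,-24)
river: ρ → (-24,40,40)
river: ρ → (40,40,-24)
river: ρ → (-24,56,24)
ρ-cycle length = 6 (tail of 1 descent step not counted)

6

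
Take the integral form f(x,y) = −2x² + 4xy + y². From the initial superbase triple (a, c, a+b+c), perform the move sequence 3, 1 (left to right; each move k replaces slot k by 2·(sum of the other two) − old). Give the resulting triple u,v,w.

start (-2,1,3) = (f(1,0),f(0,1),f(1,1))
replace slot 3: 2·((-2)+1) − 3 = -5 → (-2,1,-5)
replace slot 1: 2·(1+(-5)) − (-2) = -6 → (-6,1,-5)

-6,1,-5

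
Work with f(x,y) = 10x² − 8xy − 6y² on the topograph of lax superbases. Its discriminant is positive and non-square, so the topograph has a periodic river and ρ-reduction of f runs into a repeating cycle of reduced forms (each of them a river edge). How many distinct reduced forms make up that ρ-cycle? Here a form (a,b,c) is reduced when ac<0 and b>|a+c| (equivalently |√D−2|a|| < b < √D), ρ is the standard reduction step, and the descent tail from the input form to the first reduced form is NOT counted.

D = 304, ⌊√D⌋ = 17
descent: ρ → (-6,8,10)  [lands on river]
river: ρ → (10,12,-4)
river: ρ → (-4,12,10)
river: ρ → (10,8,-6)
river: ρ → (-6,16,2)
river: ρ → (2,16,-6)
ρ-cycle length = 6 (tail of 1 descent step not counted)

6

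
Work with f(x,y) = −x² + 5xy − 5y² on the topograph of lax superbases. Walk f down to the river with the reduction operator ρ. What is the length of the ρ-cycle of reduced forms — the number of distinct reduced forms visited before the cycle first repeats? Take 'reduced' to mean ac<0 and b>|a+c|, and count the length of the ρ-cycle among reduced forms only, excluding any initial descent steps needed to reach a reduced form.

D = 5, ⌊√D⌋ = 2
descent: ρ → (-5,5,-1)
descent: ρ → (-1,1,1)  [lands on river]
river: ρ → (1,1,-1)
ρ-cycle length = 2 (tail of 2 descent steps not counted)

2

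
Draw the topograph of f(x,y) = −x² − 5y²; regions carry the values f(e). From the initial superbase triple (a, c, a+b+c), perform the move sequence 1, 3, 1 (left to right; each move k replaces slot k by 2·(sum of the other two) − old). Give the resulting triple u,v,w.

start (-1,-5,-6) = (f(1,0),f(0,1),f(1,1))
replace slot 1: 2·((-5)+(-6)) − (-1) = -21 → (-21,-5,-6)
replace slot 3: 2·((-21)+(-5)) − (-6) = -46 → (-21,-5,-46)
replace slot 1: 2·((-5)+(-46)) − (-21) = -81 → (-81,-5,-46)

-81,-5,-46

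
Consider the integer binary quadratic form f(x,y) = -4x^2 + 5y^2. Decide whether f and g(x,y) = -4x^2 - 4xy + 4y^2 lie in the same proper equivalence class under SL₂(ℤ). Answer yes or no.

D₁ = 80, D₂ = 80
river cycle of f (length 2): (-4, 8, 1), (1, 8, -4)
river cycle of g (length 2): (4, 4, -4), (-4, 4, 4)
cycles differ ⇒ inequivalent

no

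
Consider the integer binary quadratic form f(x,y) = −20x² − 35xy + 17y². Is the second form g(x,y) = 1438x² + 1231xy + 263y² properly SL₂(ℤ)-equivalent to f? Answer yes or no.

D₁ = 2585, D₂ = 2585
river cycle of f (length 20): (17, 35, -20), (-20, 45, 7), (7, 39, -38), (-38, 37, 8), (8, 43, -23), (-23, 49, 2), (2, 47, -47), (-47, 47, 2), (2, 49, -23), (-23, 43, 8), … (10 more)
river cycle of g (length 20): (28, 11, -22), (-22, 33, 17), (17, 35, -20), (-20, 45, 7), (7, 39, -38), (-38, 37, 8), (8, 43, -23), (-23, 49, 2), (2, 47, -47), (-47, 47, 2), … (10 more)
cycles coincide ⇒ equivalent

yes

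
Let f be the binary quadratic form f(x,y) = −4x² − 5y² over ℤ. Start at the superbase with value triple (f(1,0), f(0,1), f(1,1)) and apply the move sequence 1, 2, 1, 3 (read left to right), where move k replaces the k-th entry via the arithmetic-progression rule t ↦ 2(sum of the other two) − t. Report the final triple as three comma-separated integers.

start (-4,-5,-9) = (f(1,0),f(0,1),f(1,1))
replace slot 1: 2·((-5)+(-9)) − (-4) = -24 → (-24,-5,-9)
replace slot 2: 2·((-24)+(-9)) − (-5) = -61 → (-24,-61,-9)
replace slot 1: 2·((-61)+(-9)) − (-24) = -116 → (-116,-61,-9)
replace slot 3: 2·((-116)+(-61)) − (-9) = -345 → (-116,-61,-345)

-116,-61,-345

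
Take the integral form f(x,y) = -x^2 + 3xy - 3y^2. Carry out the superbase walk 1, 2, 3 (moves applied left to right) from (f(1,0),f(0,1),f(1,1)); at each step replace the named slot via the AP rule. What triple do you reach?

start (-1,-3,-1) = (f(1,0),f(0,1),f(1,1))
replace slot 1: 2·((-3)+(-1)) − (-1) = -7 → (-7,-3,-1)
replace slot 2: 2·((-7)+(-1)) − (-3) = -13 → (-7,-13,-1)
replace slot 3: 2·((-7)+(-13)) − (-1) = -39 → (-7,-13,-39)

-7,-13,-39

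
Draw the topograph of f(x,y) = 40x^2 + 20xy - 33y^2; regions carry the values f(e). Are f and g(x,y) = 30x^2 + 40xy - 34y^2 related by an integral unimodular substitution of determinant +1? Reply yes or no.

D₁ = 5680, D₂ = 5680
river cycle of f (length 12): (-33, 46, 27), (27, 62, -17), (-17, 74, 3), (3, 70, -65), (-65, 60, 8), (8, 68, -33), (-33, 64, 12), (12, 56, -53), (-53, 50, 15), (15, 70, -13), … (2 more)
river cycle of g (length 16): (-34, 28, 36), (36, 44, -26), (-26, 60, 20), (20, 60, -26), (-26, 44, 36), (36, 28, -34), (-34, 40, 30), (30, 20, -44), (-44, 68, 6), (6, 64, -66), … (6 more)
cycles differ ⇒ inequivalent

no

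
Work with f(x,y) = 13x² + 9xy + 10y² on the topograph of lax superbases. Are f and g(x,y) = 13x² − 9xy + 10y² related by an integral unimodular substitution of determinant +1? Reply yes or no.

D₁ = -439, D₂ = -439
f: flip: (13,9,10)→(10,-9,13)
f: reduced (well bottom): (10,-9,13) with a≤c, −a<b≤a
g: flip: (13,-9,10)→(10,9,13)
g: reduced (well bottom): (10,9,13) with a≤c, −a<b≤a
reduced forms (10, -9, 13) vs (10, 9, 13) ⇒ inequivalent

no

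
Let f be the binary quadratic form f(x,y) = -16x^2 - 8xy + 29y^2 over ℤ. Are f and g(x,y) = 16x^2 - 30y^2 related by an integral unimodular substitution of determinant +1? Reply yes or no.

D₁ = 1920, D₂ = 1920
river cycle of f (length 8): (-16, 24, 21), (21, 18, -19), (-19, 20, 20), (20, 20, -19), (-19, 18, 21), (21, 24, -16), (-16, 40, 5), (5, 40, -16)
river cycle of g (length 4): (16, 32, -14), (-14, 24, 24), (24, 24, -14), (-14, 32, 16)
cycles differ ⇒ inequivalent

no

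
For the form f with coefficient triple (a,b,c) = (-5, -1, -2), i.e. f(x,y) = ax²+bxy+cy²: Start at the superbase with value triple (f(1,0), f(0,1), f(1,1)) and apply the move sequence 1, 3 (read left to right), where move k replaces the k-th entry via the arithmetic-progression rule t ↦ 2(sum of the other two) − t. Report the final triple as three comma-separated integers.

start (-5,-2,-8) = (f(1,0),f(0,1),f(1,1))
replace slot 1: 2·((-2)+(-8)) − (-5) = -15 → (-15,-2,-8)
replace slot 3: 2·((-15)+(-2)) − (-8) = -26 → (-15,-2,-26)

-15,-2,-26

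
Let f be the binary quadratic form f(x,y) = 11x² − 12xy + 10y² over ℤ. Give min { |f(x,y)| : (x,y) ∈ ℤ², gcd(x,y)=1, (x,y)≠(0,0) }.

translate: b→10 (≡-12 mod 22), so (11,-12,10)→(11,10,9)
flip: (11,10,9)→(9,-10,11)
translate: b→8 (≡-10 mod 18), so (9,-10,11)→(9,8,10)
reduced (well bottom): (9,8,10) with a≤c, −a<b≤a
well minimum = a = 9

9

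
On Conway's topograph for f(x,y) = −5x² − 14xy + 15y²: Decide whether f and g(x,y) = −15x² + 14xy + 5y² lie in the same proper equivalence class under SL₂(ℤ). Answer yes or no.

D₁ = 496, D₂ = 496
river cycle of f (length 16): (15, 14, -5), (-5, 16, 12), (12, 8, -9), (-9, 10, 11), (11, 12, -8), (-8, 20, 3), (3, 22, -1), (-1, 22, 3), (3, 20, -8), (-8, 12, 11), … (6 more)
river cycle of g (length 16): (5, 16, -12), (-12, 8, 9), (9, 10, -11), (-11, 12, 8), (8, 20, -3), (-3, 22, 1), (1, 22, -3), (-3, 20, 8), (8, 12, -11), (-11, 10, 9), … (6 more)
cycles differ ⇒ inequivalent

no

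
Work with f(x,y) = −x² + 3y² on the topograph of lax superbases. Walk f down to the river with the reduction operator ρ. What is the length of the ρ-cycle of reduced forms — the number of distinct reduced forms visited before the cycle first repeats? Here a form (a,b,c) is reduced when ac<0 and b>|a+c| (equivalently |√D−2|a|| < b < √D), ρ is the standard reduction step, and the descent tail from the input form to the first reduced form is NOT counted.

D = 12, ⌊√D⌋ = 3
descent: ρ → (3,0,-1)
descent: ρ → (-1,2,2)  [lands on river]
river: ρ → (2,2,-1)
ρ-cycle length = 2 (tail of 2 descent steps not counted)

2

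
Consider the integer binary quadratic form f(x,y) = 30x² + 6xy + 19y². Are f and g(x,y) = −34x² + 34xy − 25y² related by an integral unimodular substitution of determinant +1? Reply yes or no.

D₁ = -2244, D₂ = -2244
f: flip: (30,6,19)→(19,-6,30)
f: reduced (well bottom): (19,-6,30) with a≤c, −a<b≤a
g is negative-definite; reduce −g:
−g: translate: b→34 (≡-34 mod 68), so (34,-34,25)→(34,34,25)
−g: flip: (34,34,25)→(25,-34,34)
−g: translate: b→16 (≡-34 mod 50), so (25,-34,34)→(25,16,25)
−g: reduced (well bottom): (25,16,25) with a≤c, −a<b≤a
flip sign back: reduced form of g is (-25,-16,-25)
reduced forms (19, -6, 30) vs (-25, -16, -25) ⇒ inequivalent

no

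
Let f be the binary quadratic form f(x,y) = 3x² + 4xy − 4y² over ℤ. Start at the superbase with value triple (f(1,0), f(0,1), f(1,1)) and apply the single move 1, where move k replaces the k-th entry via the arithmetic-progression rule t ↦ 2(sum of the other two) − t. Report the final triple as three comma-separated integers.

start (3,-4,3) = (f(1,0),f(0,1),f(1,1))
replace slot 1: 2·((-4)+3) − 3 = -5 → (-5,-4,3)

-5,-4,3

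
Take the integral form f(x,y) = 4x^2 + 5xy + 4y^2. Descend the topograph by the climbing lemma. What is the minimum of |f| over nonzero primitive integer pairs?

translate: b→-3 (≡5 mod 8), so (4,5,4)→(4,-3,3)
flip: (4,-3,3)→(3,3,4)
reduced (well bottom): (3,3,4) with a≤c, −a<b≤a
well minimum = a = 3

3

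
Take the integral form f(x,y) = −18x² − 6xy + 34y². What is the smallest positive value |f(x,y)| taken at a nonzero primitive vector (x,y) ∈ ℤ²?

descent: ρ → (34,6,-18)
descent: ρ → (-18,30,22)  [lands on river]
river: ρ → (22,14,-26)
river: ρ → (-26,38,10)
river: ρ → (10,42,-18)
closes: descent 2, river 4
min |a| on river = 10

10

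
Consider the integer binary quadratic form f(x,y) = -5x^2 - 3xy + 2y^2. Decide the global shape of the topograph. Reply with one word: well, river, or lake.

D = b²−4ac = (-3)² − 4·(-5)·2 = 49
D = 7² is a perfect square ⇒ form factors over ℤ ⇒ lakes

lake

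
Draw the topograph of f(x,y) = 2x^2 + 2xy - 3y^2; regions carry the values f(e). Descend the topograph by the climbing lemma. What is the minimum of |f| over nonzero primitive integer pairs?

river: ρ → (-3,4,1)
river: ρ → (1,4,-3)
river: ρ → (-3,2,2)
river: ρ → (2,2,-3)
closes: descent 0, river 4
min |a| on river = 1

1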